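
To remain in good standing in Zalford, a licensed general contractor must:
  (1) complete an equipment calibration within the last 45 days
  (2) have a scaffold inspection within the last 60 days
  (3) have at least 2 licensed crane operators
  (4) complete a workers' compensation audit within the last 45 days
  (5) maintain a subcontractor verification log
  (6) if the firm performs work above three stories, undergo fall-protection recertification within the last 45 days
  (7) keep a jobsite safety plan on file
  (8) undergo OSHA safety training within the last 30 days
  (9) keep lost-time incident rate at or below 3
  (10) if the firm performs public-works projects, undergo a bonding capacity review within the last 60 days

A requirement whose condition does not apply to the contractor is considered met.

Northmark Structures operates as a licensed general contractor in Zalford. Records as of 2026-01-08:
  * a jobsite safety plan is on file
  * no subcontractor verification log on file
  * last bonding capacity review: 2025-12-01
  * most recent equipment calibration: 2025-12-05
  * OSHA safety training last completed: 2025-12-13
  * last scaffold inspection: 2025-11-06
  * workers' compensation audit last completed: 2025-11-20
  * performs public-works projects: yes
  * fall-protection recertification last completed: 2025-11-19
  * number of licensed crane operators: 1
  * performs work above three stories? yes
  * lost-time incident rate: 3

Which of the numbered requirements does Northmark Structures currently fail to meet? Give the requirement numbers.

1. equipment calibration 34 days ago vs limit 45 → met
2. scaffold inspection 63 days ago vs limit 60 → not met
3. licensed crane operators 1 < 2 → not met
4. workers' compensation audit 49 days ago vs limit 45 → not met
5. subcontractor verification log absent → not met
6. condition 'performs work above three stories' holds; fall-protection recertification 50 days ago vs limit 45 → not met
7. jobsite safety plan present → met
8. OSHA safety training 26 days ago vs limit 30 → met
9. lost-time incident rate 3 ≤ 3 → met
10. condition 'performs public-works projects' holds; bonding capacity review 38 days ago vs limit 60 → met
Not met: 2, 3, 4, 5, 6

2, 3, 4, 5, 6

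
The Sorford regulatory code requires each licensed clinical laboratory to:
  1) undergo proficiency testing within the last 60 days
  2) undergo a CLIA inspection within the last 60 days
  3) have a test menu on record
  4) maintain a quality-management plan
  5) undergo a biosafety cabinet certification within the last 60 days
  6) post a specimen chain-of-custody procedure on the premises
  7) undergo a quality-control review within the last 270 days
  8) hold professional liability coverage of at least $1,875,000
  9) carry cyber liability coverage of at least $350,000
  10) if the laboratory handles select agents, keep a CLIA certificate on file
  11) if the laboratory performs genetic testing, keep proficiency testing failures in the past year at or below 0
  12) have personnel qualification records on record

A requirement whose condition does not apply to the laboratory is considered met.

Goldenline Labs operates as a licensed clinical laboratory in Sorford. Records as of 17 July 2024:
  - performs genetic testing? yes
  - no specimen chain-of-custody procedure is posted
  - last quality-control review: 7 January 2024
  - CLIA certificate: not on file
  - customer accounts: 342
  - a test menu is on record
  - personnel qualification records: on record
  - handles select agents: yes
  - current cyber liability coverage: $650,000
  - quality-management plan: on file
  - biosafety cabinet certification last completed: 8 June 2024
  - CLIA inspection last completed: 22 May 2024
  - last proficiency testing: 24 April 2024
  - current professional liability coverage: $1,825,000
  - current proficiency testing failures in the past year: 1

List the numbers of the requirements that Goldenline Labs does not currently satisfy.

1, 6, 8, 10, 11

1. proficiency testing 84 days ago vs limit 60 → not met
2. CLIA inspection 56 days ago vs limit 60 → met
3. test menu present → met
4. quality-management plan present → met
5. biosafety cabinet certification 39 days ago vs limit 60 → met
6. specimen chain-of-custody procedure absent → not met
7. quality-control review 192 days ago vs limit 270 → met
8. professional liability coverage $1,825,000 < $1,875,000 → not met
9. cyber liability coverage $650,000 ≥ $350,000 → met
10. condition 'handles select agents' holds; CLIA certificate absent → not met
11. condition 'performs genetic testing' holds; proficiency testing failures in the past year 1 > 0 → not met
12. personnel qualification records present → met
Not met: 1, 6, 8, 10, 11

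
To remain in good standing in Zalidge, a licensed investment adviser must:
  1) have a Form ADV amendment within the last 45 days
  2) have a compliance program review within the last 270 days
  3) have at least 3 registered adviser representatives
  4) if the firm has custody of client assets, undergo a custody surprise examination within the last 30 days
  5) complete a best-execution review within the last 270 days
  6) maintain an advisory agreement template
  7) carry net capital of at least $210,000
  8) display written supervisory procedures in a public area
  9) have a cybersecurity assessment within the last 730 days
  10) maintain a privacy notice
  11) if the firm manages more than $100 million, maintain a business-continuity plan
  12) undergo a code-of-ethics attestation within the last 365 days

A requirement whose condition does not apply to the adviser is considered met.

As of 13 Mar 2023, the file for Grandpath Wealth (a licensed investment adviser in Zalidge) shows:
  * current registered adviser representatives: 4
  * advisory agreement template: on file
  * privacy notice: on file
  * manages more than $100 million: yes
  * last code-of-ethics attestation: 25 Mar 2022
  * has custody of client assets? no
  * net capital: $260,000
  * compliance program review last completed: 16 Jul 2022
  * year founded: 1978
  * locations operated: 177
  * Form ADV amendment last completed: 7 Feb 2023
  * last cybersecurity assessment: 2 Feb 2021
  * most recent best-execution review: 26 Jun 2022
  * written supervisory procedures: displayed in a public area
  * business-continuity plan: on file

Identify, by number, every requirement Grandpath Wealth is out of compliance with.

1. Form ADV amendment 34 days ago vs limit 45 → met
2. compliance program review 240 days ago vs limit 270 → met
3. registered adviser representatives 4 ≥ 3 → met
4. condition 'has custody of client assets' does not hold → requirement n/a → met
5. best-execution review 260 days ago vs limit 270 → met
6. advisory agreement template present → met
7. net capital $260,000 ≥ $210,000 → met
8. written supervisory procedures present → met
9. cybersecurity assessment 769 days ago vs limit 730 → not met
10. privacy notice present → met
11. condition 'manages more than $100 million' holds; business-continuity plan present → met
12. code-of-ethics attestation 353 days ago vs limit 365 → met
Not met: 9

9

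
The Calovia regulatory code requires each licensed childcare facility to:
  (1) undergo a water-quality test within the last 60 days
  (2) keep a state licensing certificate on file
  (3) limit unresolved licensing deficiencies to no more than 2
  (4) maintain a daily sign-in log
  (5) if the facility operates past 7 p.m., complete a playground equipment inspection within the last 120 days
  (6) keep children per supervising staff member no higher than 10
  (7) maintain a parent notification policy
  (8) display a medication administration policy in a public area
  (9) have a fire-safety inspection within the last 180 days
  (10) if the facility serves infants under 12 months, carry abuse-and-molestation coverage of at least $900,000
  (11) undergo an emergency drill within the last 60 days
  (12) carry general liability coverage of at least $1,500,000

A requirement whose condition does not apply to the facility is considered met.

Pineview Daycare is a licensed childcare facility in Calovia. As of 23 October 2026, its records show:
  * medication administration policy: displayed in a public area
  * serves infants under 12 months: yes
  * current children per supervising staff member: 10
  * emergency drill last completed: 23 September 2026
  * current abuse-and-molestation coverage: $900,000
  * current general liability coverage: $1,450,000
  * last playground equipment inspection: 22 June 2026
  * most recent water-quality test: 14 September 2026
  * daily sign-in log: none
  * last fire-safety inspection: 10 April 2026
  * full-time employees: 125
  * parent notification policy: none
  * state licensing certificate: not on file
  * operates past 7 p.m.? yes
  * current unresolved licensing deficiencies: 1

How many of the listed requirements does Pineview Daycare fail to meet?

1. water-quality test 39 days ago vs limit 60 → met
2. state licensing certificate absent → not met
3. unresolved licensing deficiencies 1 ≤ 2 → met
4. daily sign-in log absent → not met
5. condition 'operates past 7 p.m.' holds; playground equipment inspection 123 days ago vs limit 120 → not met
6. children per supervising staff member 10 ≤ 10 → met
7. parent notification policy absent → not met
8. medication administration policy present → met
9. fire-safety inspection 196 days ago vs limit 180 → not met
10. condition 'serves infants under 12 months' holds; abuse-and-molestation coverage $900,000 ≥ $900,000 → met
11. emergency drill 30 days ago vs limit 60 → met
12. general liability coverage $1,450,000 < $1,500,000 → not met
Not met: 6 of 12

6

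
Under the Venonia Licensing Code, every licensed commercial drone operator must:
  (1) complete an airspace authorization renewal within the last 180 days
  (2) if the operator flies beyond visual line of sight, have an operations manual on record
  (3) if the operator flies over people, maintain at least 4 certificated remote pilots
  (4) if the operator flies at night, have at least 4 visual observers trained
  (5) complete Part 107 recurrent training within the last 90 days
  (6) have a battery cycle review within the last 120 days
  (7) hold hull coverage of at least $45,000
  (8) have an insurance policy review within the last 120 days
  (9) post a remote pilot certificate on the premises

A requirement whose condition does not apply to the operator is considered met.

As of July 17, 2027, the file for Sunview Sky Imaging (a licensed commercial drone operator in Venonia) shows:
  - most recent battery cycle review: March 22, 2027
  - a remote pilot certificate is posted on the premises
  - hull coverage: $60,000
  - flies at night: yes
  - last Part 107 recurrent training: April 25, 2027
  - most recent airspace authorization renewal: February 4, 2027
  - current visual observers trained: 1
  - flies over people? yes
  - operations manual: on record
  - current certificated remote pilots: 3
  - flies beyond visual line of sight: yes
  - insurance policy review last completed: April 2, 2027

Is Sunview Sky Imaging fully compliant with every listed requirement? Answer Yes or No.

No

1. airspace authorization renewal 163 days ago vs limit 180 → met
2. condition 'flies beyond visual line of sight' holds; operations manual present → met
3. condition 'flies over people' holds; certificated remote pilots 3 < 4 → not met
4. condition 'flies at night' holds; visual observers trained 1 < 4 → not met
5. Part 107 recurrent training 83 days ago vs limit 90 → met
6. battery cycle review 117 days ago vs limit 120 → met
7. hull coverage $60,000 ≥ $45,000 → met
8. insurance policy review 106 days ago vs limit 120 → met
9. remote pilot certificate present → met
Not met: 3, 4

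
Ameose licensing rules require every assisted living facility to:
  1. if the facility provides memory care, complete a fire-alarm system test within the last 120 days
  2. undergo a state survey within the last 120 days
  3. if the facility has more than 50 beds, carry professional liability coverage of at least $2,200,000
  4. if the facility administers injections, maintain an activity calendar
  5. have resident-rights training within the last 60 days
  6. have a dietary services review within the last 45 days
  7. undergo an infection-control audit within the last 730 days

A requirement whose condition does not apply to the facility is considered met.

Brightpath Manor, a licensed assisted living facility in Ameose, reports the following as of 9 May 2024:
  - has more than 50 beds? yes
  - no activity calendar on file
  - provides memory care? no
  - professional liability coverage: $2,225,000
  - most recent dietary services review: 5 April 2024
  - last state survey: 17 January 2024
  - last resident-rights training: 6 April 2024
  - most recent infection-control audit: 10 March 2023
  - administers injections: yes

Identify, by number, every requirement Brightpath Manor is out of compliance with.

1. condition 'provides memory care' does not hold → requirement n/a → met
2. state survey 113 days ago vs limit 120 → met
3. condition 'has more than 50 beds' holds; professional liability coverage $2,225,000 ≥ $2,200,000 → met
4. condition 'administers injections' holds; activity calendar absent → not met
5. resident-rights training 33 days ago vs limit 60 → met
6. dietary services review 34 days ago vs limit 45 → met
7. infection-control audit 426 days ago vs limit 730 → met
Not met: 4

4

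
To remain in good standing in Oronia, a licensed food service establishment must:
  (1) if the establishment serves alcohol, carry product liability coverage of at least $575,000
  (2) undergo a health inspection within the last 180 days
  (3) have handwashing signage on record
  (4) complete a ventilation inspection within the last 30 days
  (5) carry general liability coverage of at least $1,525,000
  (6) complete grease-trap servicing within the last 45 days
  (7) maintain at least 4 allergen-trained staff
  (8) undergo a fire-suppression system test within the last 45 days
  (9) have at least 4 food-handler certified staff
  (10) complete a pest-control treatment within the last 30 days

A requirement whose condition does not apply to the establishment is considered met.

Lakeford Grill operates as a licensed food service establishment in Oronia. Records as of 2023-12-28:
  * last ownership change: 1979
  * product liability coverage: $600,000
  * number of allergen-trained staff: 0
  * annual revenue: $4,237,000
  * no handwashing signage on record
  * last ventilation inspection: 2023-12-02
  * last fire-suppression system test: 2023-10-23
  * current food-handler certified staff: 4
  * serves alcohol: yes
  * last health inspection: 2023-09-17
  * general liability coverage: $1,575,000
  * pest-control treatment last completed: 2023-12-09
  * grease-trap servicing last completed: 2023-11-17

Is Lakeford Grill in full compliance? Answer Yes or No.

1. condition 'serves alcohol' holds; product liability coverage $600,000 ≥ $575,000 → met
2. health inspection 102 days ago vs limit 180 → met
3. handwashing signage absent → not met
4. ventilation inspection 26 days ago vs limit 30 → met
5. general liability coverage $1,575,000 ≥ $1,525,000 → met
6. grease-trap servicing 41 days ago vs limit 45 → met
7. allergen-trained staff 0 < 4 → not met
8. fire-suppression system test 66 days ago vs limit 45 → not met
9. food-handler certified staff 4 ≥ 4 → met
10. pest-control treatment 19 days ago vs limit 30 → met
Not met: 3, 7, 8

No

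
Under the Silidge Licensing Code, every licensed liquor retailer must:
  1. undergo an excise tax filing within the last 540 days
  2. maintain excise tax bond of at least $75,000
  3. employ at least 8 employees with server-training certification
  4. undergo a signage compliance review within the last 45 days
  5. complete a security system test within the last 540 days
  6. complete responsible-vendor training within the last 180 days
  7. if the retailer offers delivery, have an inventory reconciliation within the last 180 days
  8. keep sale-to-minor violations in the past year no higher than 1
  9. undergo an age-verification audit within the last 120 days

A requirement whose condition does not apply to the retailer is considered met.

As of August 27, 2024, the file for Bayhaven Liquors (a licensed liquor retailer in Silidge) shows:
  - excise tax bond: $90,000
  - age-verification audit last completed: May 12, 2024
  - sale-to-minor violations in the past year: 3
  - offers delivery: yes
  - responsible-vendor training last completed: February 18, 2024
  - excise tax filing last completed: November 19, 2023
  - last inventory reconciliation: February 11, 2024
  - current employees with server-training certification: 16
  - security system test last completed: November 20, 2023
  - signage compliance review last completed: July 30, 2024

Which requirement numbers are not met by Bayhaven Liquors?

6, 7, 8

1. excise tax filing 282 days ago vs limit 540 → met
2. excise tax bond $90,000 ≥ $75,000 → met
3. employees with server-training certification 16 ≥ 8 → met
4. signage compliance review 28 days ago vs limit 45 → met
5. security system test 281 days ago vs limit 540 → met
6. responsible-vendor training 191 days ago vs limit 180 → not met
7. condition 'offers delivery' holds; inventory reconciliation 198 days ago vs limit 180 → not met
8. sale-to-minor violations in the past year 3 > 1 → not met
9. age-verification audit 107 days ago vs limit 120 → met
Not met: 6, 7, 8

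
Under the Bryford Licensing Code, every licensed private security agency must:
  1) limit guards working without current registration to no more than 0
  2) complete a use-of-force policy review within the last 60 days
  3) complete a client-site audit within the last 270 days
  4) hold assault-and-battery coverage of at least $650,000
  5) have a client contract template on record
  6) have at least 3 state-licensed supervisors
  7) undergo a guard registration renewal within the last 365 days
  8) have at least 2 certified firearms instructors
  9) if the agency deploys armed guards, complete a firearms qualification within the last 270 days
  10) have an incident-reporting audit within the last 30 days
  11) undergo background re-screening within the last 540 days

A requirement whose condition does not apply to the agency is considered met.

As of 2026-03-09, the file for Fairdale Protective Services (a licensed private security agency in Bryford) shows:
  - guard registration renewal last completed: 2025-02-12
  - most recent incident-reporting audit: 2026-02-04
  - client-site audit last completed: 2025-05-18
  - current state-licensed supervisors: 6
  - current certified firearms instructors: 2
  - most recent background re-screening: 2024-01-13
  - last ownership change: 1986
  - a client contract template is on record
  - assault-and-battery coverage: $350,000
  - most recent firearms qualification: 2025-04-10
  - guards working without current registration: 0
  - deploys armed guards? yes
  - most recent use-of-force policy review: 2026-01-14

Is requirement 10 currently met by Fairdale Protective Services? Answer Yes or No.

No

10. incident-reporting audit 33 days ago vs limit 30 → not met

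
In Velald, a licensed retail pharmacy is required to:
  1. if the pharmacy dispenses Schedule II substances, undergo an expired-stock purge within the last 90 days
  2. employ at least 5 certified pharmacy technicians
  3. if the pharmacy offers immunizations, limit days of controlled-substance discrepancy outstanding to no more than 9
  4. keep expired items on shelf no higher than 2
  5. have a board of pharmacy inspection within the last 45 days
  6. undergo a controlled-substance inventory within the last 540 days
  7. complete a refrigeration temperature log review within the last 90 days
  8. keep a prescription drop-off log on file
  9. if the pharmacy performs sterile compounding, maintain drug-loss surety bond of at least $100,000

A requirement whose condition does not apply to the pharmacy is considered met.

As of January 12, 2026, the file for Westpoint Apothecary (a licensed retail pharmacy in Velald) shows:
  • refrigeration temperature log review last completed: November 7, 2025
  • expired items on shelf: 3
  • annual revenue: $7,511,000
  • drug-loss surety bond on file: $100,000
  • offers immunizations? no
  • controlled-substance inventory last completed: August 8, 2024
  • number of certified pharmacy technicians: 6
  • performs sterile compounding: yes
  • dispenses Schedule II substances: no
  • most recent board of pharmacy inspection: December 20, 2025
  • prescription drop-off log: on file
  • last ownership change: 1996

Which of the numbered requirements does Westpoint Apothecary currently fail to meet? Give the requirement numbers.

1. condition 'dispenses Schedule II substances' does not hold → requirement n/a → met
2. certified pharmacy technicians 6 ≥ 5 → met
3. condition 'offers immunizations' does not hold → requirement n/a → met
4. expired items on shelf 3 > 2 → not met
5. board of pharmacy inspection 23 days ago vs limit 45 → met
6. controlled-substance inventory 522 days ago vs limit 540 → met
7. refrigeration temperature log review 66 days ago vs limit 90 → met
8. prescription drop-off log present → met
9. condition 'performs sterile compounding' holds; drug-loss surety bond $100,000 ≥ $100,000 → met
Not met: 4

4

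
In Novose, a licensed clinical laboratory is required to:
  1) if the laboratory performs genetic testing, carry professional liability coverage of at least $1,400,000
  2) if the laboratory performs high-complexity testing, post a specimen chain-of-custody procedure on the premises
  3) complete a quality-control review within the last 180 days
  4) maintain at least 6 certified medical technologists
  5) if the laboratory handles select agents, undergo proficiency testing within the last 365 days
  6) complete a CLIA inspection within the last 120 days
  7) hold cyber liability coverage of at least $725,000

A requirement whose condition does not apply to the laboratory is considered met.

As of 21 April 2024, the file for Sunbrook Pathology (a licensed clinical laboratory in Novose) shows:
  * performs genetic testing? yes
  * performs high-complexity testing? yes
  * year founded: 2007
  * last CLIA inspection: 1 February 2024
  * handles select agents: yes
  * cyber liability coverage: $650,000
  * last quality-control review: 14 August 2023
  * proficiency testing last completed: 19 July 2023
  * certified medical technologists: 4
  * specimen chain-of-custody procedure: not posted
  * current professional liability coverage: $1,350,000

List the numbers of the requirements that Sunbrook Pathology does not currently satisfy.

1, 2, 3, 4, 7

1. condition 'performs genetic testing' holds; professional liability coverage $1,350,000 < $1,400,000 → not met
2. condition 'performs high-complexity testing' holds; specimen chain-of-custody procedure absent → not met
3. quality-control review 251 days ago vs limit 180 → not met
4. certified medical technologists 4 < 6 → not met
5. condition 'handles select agents' holds; proficiency testing 277 days ago vs limit 365 → met
6. CLIA inspection 80 days ago vs limit 120 → met
7. cyber liability coverage $650,000 < $725,000 → not met
Not met: 1, 2, 3, 4, 7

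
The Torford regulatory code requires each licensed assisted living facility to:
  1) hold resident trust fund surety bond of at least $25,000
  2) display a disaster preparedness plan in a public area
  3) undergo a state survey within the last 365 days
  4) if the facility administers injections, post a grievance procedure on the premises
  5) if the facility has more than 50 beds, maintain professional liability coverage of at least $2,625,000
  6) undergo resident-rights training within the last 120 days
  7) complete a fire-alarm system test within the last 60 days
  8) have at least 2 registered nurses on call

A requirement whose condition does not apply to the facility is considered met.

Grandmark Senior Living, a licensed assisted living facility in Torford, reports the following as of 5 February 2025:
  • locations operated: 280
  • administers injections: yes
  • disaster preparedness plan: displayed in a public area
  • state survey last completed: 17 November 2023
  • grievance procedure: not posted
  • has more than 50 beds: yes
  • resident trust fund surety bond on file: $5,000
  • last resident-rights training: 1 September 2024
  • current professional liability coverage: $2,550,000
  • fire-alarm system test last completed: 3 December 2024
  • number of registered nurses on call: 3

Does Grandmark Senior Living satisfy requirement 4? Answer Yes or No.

4. condition 'administers injections' holds; grievance procedure absent → not met

No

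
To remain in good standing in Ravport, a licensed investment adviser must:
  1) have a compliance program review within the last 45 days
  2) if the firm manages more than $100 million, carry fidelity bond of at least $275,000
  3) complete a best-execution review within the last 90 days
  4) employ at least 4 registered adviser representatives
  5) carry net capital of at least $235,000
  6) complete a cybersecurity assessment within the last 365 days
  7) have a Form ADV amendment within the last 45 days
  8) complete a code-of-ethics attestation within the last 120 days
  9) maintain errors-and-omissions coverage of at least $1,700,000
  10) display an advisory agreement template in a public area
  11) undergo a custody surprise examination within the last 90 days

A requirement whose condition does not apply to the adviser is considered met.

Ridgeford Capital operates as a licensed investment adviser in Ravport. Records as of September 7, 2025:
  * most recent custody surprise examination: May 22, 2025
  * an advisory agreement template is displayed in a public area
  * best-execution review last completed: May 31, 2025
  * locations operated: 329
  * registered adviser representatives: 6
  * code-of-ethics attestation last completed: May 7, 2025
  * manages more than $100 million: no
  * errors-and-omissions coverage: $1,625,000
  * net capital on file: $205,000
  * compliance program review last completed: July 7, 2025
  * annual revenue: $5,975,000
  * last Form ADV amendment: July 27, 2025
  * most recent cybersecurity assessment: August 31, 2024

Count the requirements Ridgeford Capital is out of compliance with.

7

1. compliance program review 62 days ago vs limit 45 → not met
2. condition 'manages more than $100 million' does not hold → requirement n/a → met
3. best-execution review 99 days ago vs limit 90 → not met
4. registered adviser representatives 6 ≥ 4 → met
5. net capital $205,000 < $235,000 → not met
6. cybersecurity assessment 372 days ago vs limit 365 → not met
7. Form ADV amendment 42 days ago vs limit 45 → met
8. code-of-ethics attestation 123 days ago vs limit 120 → not met
9. errors-and-omissions coverage $1,625,000 < $1,700,000 → not met
10. advisory agreement template present → met
11. custody surprise examination 108 days ago vs limit 90 → not met
Not met: 7 of 11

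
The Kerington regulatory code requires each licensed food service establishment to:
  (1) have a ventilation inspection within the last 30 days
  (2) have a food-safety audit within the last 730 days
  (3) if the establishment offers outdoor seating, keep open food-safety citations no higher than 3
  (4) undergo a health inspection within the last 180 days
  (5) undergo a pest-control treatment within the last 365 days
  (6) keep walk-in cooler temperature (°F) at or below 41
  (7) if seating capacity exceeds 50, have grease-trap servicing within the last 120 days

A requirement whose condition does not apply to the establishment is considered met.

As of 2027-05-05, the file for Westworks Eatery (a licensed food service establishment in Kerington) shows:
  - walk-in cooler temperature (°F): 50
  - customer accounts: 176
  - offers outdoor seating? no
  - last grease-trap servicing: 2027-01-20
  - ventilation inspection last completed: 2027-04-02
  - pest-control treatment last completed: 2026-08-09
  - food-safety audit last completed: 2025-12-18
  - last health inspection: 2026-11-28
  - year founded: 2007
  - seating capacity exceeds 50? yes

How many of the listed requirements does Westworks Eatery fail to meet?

1. ventilation inspection 33 days ago vs limit 30 → not met
2. food-safety audit 503 days ago vs limit 730 → met
3. condition 'offers outdoor seating' does not hold → requirement n/a → met
4. health inspection 158 days ago vs limit 180 → met
5. pest-control treatment 269 days ago vs limit 365 → met
6. walk-in cooler temperature (°F) 50 > 41 → not met
7. condition 'seating capacity exceeds 50' holds; grease-trap servicing 105 days ago vs limit 120 → met
Not met: 2 of 7

2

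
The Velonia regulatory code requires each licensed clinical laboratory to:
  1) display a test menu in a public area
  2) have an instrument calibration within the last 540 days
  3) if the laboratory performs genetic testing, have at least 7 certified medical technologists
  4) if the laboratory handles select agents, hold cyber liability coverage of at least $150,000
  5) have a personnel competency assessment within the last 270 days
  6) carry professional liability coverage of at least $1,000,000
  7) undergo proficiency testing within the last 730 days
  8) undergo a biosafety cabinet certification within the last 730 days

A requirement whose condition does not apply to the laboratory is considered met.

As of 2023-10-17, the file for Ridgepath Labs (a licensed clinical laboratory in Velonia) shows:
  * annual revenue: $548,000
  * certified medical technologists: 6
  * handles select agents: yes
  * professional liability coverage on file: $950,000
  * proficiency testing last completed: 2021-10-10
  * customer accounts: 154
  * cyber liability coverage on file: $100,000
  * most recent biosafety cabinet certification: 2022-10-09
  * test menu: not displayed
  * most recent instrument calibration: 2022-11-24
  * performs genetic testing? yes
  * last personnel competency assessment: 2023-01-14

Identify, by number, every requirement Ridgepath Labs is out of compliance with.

1. test menu absent → not met
2. instrument calibration 327 days ago vs limit 540 → met
3. condition 'performs genetic testing' holds; certified medical technologists 6 < 7 → not met
4. condition 'handles select agents' holds; cyber liability coverage $100,000 < $150,000 → not met
5. personnel competency assessment 276 days ago vs limit 270 → not met
6. professional liability coverage $950,000 < $1,000,000 → not met
7. proficiency testing 737 days ago vs limit 730 → not met
8. biosafety cabinet certification 373 days ago vs limit 730 → met
Not met: 1, 3, 4, 5, 6, 7

1, 3, 4, 5, 6, 7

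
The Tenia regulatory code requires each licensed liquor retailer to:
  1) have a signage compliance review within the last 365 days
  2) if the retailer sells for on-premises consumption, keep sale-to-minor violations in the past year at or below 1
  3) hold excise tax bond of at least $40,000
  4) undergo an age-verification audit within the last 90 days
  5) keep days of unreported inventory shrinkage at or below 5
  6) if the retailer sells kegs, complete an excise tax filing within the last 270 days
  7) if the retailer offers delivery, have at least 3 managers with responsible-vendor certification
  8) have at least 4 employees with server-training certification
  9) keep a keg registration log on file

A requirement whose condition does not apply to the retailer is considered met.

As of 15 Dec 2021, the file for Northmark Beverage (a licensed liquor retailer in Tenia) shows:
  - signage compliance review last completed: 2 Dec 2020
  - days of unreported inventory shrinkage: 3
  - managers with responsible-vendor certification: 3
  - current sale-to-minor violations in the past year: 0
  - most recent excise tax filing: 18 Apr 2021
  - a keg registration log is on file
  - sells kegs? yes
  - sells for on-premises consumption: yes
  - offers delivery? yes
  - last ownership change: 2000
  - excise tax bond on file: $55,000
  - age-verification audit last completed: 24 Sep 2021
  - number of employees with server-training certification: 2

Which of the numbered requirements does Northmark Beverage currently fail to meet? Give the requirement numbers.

1. signage compliance review 378 days ago vs limit 365 → not met
2. condition 'sells for on-premises consumption' holds; sale-to-minor violations in the past year 0 ≤ 1 → met
3. excise tax bond $55,000 ≥ $40,000 → met
4. age-verification audit 82 days ago vs limit 90 → met
5. days of unreported inventory shrinkage 3 ≤ 5 → met
6. condition 'sells kegs' holds; excise tax filing 241 days ago vs limit 270 → met
7. condition 'offers delivery' holds; managers with responsible-vendor certification 3 ≥ 3 → met
8. employees with server-training certification 2 < 4 → not met
9. keg registration log present → met
Not met: 1, 8

1, 8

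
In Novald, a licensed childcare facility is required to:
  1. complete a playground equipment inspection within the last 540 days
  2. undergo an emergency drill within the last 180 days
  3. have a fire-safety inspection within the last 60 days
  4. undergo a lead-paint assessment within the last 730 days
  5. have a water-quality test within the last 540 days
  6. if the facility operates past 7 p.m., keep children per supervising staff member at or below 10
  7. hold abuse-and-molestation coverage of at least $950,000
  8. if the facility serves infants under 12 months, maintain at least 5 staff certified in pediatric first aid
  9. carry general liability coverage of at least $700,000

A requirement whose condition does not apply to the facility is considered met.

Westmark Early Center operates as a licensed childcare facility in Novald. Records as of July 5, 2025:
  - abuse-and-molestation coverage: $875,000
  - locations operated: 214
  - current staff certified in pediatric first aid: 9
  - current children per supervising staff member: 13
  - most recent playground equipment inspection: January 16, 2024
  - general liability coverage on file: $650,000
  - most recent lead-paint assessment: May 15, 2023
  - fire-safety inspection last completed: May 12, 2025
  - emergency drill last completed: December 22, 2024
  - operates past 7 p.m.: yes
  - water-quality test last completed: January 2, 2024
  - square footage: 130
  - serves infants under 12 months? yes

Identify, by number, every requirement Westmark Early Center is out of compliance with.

2, 4, 5, 6, 7, 9

1. playground equipment inspection 536 days ago vs limit 540 → met
2. emergency drill 195 days ago vs limit 180 → not met
3. fire-safety inspection 54 days ago vs limit 60 → met
4. lead-paint assessment 782 days ago vs limit 730 → not met
5. water-quality test 550 days ago vs limit 540 → not met
6. condition 'operates past 7 p.m.' holds; children per supervising staff member 13 > 10 → not met
7. abuse-and-molestation coverage $875,000 < $950,000 → not met
8. condition 'serves infants under 12 months' holds; staff certified in pediatric first aid 9 ≥ 5 → met
9. general liability coverage $650,000 < $700,000 → not met
Not met: 2, 4, 5, 6, 7, 9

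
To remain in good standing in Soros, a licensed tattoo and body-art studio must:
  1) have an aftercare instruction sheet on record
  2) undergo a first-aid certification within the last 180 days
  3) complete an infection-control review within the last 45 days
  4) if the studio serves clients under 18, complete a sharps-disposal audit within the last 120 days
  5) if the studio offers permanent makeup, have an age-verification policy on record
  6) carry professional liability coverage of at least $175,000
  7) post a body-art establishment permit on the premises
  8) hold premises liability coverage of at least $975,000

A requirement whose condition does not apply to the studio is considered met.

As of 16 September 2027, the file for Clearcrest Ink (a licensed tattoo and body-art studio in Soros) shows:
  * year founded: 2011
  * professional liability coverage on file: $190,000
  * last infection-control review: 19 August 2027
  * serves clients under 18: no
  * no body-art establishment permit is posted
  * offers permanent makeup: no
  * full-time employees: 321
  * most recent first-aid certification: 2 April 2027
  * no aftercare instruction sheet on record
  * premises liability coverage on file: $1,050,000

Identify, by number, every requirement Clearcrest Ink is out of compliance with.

1, 7

1. aftercare instruction sheet absent → not met
2. first-aid certification 167 days ago vs limit 180 → met
3. infection-control review 28 days ago vs limit 45 → met
4. condition 'serves clients under 18' does not hold → requirement n/a → met
5. condition 'offers permanent makeup' does not hold → requirement n/a → met
6. professional liability coverage $190,000 ≥ $175,000 → met
7. body-art establishment permit absent → not met
8. premises liability coverage $1,050,000 ≥ $975,000 → met
Not met: 1, 7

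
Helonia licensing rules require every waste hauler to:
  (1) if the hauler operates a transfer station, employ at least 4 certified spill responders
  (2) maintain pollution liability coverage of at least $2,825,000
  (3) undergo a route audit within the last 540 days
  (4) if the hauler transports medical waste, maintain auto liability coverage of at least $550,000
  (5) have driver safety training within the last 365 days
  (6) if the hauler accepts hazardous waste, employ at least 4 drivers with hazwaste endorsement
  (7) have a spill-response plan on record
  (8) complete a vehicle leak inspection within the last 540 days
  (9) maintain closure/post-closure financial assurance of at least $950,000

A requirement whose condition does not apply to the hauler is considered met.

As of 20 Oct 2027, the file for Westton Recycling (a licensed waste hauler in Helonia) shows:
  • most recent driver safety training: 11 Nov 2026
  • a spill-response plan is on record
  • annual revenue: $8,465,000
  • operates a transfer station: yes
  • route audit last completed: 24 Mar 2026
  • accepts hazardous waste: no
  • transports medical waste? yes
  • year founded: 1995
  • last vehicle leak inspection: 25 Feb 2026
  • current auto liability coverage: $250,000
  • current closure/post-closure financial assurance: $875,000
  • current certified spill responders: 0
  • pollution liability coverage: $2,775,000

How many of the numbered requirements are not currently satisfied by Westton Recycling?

1. condition 'operates a transfer station' holds; certified spill responders 0 < 4 → not met
2. pollution liability coverage $2,775,000 < $2,825,000 → not met
3. route audit 575 days ago vs limit 540 → not met
4. condition 'transports medical waste' holds; auto liability coverage $250,000 < $550,000 → not met
5. driver safety training 343 days ago vs limit 365 → met
6. condition 'accepts hazardous waste' does not hold → requirement n/a → met
7. spill-response plan present → met
8. vehicle leak inspection 602 days ago vs limit 540 → not met
9. closure/post-closure financial assurance $875,000 < $950,000 → not met
Not met: 6 of 9

6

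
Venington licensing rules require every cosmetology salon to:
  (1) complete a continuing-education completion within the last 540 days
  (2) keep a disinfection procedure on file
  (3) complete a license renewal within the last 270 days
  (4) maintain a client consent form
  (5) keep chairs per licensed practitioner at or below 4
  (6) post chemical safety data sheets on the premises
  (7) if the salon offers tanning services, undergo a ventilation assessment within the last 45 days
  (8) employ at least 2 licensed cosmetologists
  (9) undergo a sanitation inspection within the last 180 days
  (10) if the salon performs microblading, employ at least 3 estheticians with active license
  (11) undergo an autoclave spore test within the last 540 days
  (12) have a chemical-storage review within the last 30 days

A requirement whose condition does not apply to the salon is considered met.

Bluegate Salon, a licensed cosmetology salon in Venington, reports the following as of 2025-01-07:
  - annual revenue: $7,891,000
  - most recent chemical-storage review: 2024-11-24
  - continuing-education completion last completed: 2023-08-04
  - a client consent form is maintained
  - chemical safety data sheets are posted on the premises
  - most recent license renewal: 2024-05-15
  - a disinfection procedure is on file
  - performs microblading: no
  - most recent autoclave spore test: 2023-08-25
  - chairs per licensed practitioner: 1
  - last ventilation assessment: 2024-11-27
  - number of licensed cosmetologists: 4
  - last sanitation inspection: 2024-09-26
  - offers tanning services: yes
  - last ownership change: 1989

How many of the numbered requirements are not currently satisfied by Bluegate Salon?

1. continuing-education completion 522 days ago vs limit 540 → met
2. disinfection procedure present → met
3. license renewal 237 days ago vs limit 270 → met
4. client consent form present → met
5. chairs per licensed practitioner 1 ≤ 4 → met
6. chemical safety data sheets present → met
7. condition 'offers tanning services' holds; ventilation assessment 41 days ago vs limit 45 → met
8. licensed cosmetologists 4 ≥ 2 → met
9. sanitation inspection 103 days ago vs limit 180 → met
10. condition 'performs microblading' does not hold → requirement n/a → met
11. autoclave spore test 501 days ago vs limit 540 → met
12. chemical-storage review 44 days ago vs limit 30 → not met
Not met: 1 of 12

1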